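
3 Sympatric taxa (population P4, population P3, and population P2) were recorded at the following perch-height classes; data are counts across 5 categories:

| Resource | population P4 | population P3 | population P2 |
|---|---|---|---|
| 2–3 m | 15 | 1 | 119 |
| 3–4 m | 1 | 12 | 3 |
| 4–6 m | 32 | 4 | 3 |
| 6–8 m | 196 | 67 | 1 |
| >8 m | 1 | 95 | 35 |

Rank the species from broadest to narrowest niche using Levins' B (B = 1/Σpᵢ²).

Proportions for population P4 (n=245): 15/245=0.0612, 1/245=0.0041, 32/245=0.1306, 196/245=0.8000, 1/245=0.0041
Proportions for population P3 (n=179): 1/179=0.0056, 12/179=0.0670, 4/179=0.0223, 67/179=0.3743, 95/179=0.5307
Proportions for population P2 (n=161): 119/161=0.7391, 3/161=0.0186, 3/161=0.0186, 1/161=0.0062, 35/161=0.2174
Σp_P4ᵢ² = 0.0612² + 0.0041² + 0.1306² + 0.8000² + 0.0041² = 0.003745 + 0.000017 + 0.017056 + 0.640000 + 0.000017 = 0.660835
B_P4 = 1 / 0.660835 = 1.5132
Σp_P3ᵢ² = 0.0056² + 0.0670² + 0.0223² + 0.3743² + 0.5307² = 0.000031 + 0.004489 + 0.000497 + 0.140100 + 0.281642 = 0.426759
B_P3 = 1 / 0.426759 = 2.3432
Σp_P2ᵢ² = 0.7391² + 0.0186² + 0.0186² + 0.0062² + 0.2174² = 0.546269 + 0.000346 + 0.000346 + 0.000038 + 0.047263 = 0.594262
B_P2 = 1 / 0.594262 = 1.6828
Ranking by B (broadest → narrowest): population P3 (2.34) > population P2 (1.68) > population P4 (1.51)

population P3 > population P2 > population P4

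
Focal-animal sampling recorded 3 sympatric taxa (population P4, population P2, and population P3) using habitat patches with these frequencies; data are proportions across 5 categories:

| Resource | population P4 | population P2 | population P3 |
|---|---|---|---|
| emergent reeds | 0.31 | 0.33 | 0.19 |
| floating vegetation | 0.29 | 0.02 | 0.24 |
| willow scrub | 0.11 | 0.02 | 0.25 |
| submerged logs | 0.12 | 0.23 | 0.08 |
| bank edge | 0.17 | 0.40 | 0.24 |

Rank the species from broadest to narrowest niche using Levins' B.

Σp_P4ᵢ² = 0.31² + 0.29² + 0.11² + 0.12² + 0.17² = 0.0961 + 0.0841 + 0.0121 + 0.0144 + 0.0289 = 0.2356
B_P4 = 1 / 0.2356 = 4.2445
Σp_P2ᵢ² = 0.33² + 0.02² + 0.02² + 0.23² + 0.40² = 0.1089 + 0.0004 + 0.0004 + 0.0529 + 0.1600 = 0.3226
B_P2 = 1 / 0.3226 = 3.0998
Σp_P3ᵢ² = 0.19² + 0.24² + 0.25² + 0.08² + 0.24² = 0.0361 + 0.0576 + 0.0625 + 0.0064 + 0.0576 = 0.2202
B_P3 = 1 / 0.2202 = 4.5413
Ranking by B (broadest → narrowest): population P3 (4.54) > population P4 (4.24) > population P2 (3.10)

population P3 > population P4 > population P2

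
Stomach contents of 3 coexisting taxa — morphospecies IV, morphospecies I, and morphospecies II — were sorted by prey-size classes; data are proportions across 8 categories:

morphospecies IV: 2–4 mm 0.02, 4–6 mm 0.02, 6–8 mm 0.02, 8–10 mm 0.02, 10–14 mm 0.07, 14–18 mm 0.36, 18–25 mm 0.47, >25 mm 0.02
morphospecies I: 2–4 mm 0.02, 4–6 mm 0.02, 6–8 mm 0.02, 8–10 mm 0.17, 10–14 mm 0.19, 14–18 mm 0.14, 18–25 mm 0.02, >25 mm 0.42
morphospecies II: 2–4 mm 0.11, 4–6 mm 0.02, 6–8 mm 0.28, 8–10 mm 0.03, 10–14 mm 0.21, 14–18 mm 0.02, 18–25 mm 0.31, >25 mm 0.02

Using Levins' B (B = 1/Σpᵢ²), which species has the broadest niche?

morphospecies II

Σp_IVᵢ² = 0.02² + 0.02² + 0.02² + 0.02² + 0.07² + 0.36² + 0.47² + 0.02² = 0.0004 + 0.0004 + 0.0004 + 0.0004 + 0.0049 + 0.1296 + 0.2209 + 0.0004 = 0.3574
B_IV = 1 / 0.3574 = 2.7980
Σp_Iᵢ² = 0.02² + 0.02² + 0.02² + 0.17² + 0.19² + 0.14² + 0.02² + 0.42² = 0.0004 + 0.0004 + 0.0004 + 0.0289 + 0.0361 + 0.0196 + 0.0004 + 0.1764 = 0.2626
B_I = 1 / 0.2626 = 3.8081
Σp_IIᵢ² = 0.11² + 0.02² + 0.28² + 0.03² + 0.21² + 0.02² + 0.31² + 0.02² = 0.0121 + 0.0004 + 0.0784 + 0.0009 + 0.0441 + 0.0004 + 0.0961 + 0.0004 = 0.2328
B_II = 1 / 0.2328 = 4.2955
Highest B → broadest niche (most generalist): morphospecies II (B = 4.30).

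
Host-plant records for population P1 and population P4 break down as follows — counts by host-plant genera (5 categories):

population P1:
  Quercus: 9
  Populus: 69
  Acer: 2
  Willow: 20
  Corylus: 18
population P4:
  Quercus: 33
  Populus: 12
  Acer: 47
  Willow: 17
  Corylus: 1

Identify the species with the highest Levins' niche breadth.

population P4

Proportions for population P1 (n=118): 9/118=0.0763, 69/118=0.5847, 2/118=0.0169, 20/118=0.1695, 18/118=0.1525
Proportions for population P4 (n=110): 33/110=0.3000, 12/110=0.1091, 47/110=0.4273, 17/110=0.1545, 1/110=0.0091
Σp_P1ᵢ² = 0.0763² + 0.5847² + 0.0169² + 0.1695² + 0.1525² = 0.005822 + 0.341874 + 0.000286 + 0.028730 + 0.023256 = 0.399968
B_P1 = 1 / 0.399968 = 2.5002
Σp_P4ᵢ² = 0.3000² + 0.1091² + 0.4273² + 0.1545² + 0.0091² = 0.090000 + 0.011903 + 0.182585 + 0.023870 + 0.000083 = 0.308441
B_P4 = 1 / 0.308441 = 3.2421
Highest B → broadest niche (most generalist): population P4 (B = 3.24).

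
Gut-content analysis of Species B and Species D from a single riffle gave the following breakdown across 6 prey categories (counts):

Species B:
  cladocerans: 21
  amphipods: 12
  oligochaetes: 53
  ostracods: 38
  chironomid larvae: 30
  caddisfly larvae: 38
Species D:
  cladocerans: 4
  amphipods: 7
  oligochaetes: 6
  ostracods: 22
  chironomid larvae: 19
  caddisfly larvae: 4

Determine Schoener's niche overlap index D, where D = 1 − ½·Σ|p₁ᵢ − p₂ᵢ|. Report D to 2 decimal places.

Proportions for Species B (n=192): 21/192=0.1094, 12/192=0.0625, 53/192=0.2760, 38/192=0.1979, 30/192=0.1563, 38/192=0.1979
Proportions for Species D (n=62): 4/62=0.0645, 7/62=0.1129, 6/62=0.0968, 22/62=0.3548, 19/62=0.3065, 4/62=0.0645
Σ|p₁ᵢ − p₂ᵢ| = 0.0449 + 0.0504 + 0.1792 + 0.1569 + 0.1502 + 0.1334 = 0.7150
D = 1 − ½ × 0.7150 = 1 − 0.35750 = 0.64250

0.64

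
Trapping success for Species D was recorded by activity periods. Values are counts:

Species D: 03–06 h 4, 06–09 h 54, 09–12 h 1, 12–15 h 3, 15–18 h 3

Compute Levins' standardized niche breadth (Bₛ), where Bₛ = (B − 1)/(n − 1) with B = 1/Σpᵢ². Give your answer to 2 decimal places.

Proportions for Species D (n=65): 4/65=0.0615, 54/65=0.8308, 1/65=0.0154, 3/65=0.0462, 3/65=0.0462
Σpᵢ² = 0.0615² + 0.8308² + 0.0154² + 0.0462² + 0.0462² = 0.003782 + 0.690229 + 0.000237 + 0.002134 + 0.002134 = 0.698516
B = 1 / 0.698516 = 1.4316
Bₛ = (B − 1)/(n − 1) = (1.4316 − 1)/(5 − 1) = 0.4316/4 = 0.1079

0.11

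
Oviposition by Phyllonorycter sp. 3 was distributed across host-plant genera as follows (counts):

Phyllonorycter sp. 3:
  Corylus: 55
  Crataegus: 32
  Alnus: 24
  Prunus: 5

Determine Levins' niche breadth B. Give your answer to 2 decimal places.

Proportions for Phyllonorycter sp. 3 (n=116): 55/116=0.4741, 32/116=0.2759, 24/116=0.2069, 5/116=0.0431
Σpᵢ² = 0.4741² + 0.2759² + 0.2069² + 0.0431² = 0.224771 + 0.076121 + 0.042808 + 0.001858 = 0.345558
B = 1 / 0.345558 = 2.8939

2.89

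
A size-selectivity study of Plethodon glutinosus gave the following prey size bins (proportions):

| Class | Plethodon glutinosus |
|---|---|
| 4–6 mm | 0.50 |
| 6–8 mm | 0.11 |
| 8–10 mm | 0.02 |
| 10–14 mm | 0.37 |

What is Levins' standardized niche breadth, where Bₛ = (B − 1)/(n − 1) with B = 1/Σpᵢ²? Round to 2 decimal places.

Σpᵢ² = 0.50² + 0.11² + 0.02² + 0.37² = 0.2500 + 0.0121 + 0.0004 + 0.1369 = 0.3994
B = 1 / 0.3994 = 2.5038
Bₛ = (B − 1)/(n − 1) = (2.5038 − 1)/(4 − 1) = 1.5038/3 = 0.5013

0.50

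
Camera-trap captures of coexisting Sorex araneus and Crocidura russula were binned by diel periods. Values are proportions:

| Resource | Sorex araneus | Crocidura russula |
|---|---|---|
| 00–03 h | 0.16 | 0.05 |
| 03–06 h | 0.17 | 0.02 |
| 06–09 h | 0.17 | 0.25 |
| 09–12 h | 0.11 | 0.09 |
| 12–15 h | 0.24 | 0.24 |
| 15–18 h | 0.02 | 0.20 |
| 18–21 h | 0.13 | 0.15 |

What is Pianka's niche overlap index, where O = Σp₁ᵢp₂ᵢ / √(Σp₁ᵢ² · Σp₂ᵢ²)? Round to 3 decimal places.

Σ p₁ᵢp₂ᵢ = 0.0080 + 0.0034 + 0.0425 + 0.0099 + 0.0576 + 0.0040 + 0.0195 = 0.1449
Σp_1ᵢ² = 0.16² + 0.17² + 0.17² + 0.11² + 0.24² + 0.02² + 0.13² = 0.0256 + 0.0289 + 0.0289 + 0.0121 + 0.0576 + 0.0004 + 0.0169 = 0.1704
Σp_2ᵢ² = 0.05² + 0.02² + 0.25² + 0.09² + 0.24² + 0.20² + 0.15² = 0.0025 + 0.0004 + 0.0625 + 0.0081 + 0.0576 + 0.0400 + 0.0225 = 0.1936
O = 0.1449 / √(0.1704 × 0.1936) = 0.1449 / 0.181630 = 0.79778

0.798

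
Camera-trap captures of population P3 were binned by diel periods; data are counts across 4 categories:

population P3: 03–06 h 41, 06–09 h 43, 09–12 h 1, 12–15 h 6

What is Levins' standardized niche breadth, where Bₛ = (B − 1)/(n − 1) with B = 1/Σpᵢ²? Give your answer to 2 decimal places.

0.44

Proportions for population P3 (n=91): 41/91=0.4505, 43/91=0.4725, 1/91=0.0110, 6/91=0.0659
Σpᵢ² = 0.4505² + 0.4725² + 0.0110² + 0.0659² = 0.202950 + 0.223256 + 0.000121 + 0.004343 = 0.430670
B = 1 / 0.430670 = 2.3220
Bₛ = (B − 1)/(n − 1) = (2.3220 − 1)/(4 − 1) = 1.3220/3 = 0.4407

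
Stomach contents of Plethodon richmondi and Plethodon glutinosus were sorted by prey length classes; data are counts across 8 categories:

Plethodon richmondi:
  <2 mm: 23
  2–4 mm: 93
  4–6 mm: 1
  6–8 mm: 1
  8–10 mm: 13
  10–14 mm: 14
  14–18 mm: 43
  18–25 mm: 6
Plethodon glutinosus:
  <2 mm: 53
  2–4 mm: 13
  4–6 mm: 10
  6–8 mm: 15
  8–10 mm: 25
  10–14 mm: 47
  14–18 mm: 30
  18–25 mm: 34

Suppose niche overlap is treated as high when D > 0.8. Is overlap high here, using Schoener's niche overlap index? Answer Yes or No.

No

Proportions for Plethodon richmondi (n=194): 23/194=0.1186, 93/194=0.4794, 1/194=0.0052, 1/194=0.0052, 13/194=0.0670, 14/194=0.0722, 43/194=0.2216, 6/194=0.0309
Proportions for Plethodon glutinosus (n=227): 53/227=0.2335, 13/227=0.0573, 10/227=0.0441, 15/227=0.0661, 25/227=0.1101, 47/227=0.2070, 30/227=0.1322, 34/227=0.1498
Σ|p₁ᵢ − p₂ᵢ| = 0.1149 + 0.4221 + 0.0389 + 0.0609 + 0.0431 + 0.1348 + 0.0894 + 0.1189 = 1.0230
D = 1 − ½ × 1.0230 = 1 − 0.51150 = 0.48850
D = 0.48850 < 0.8 → No.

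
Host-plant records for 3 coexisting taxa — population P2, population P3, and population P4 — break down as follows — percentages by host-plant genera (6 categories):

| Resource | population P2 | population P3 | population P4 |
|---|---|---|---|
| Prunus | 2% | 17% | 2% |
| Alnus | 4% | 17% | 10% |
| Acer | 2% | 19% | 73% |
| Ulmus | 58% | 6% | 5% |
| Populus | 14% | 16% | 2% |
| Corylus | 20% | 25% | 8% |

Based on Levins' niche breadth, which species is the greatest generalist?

Convert percentages to proportions (divide by 100).
Σp_P2ᵢ² = 0.02² + 0.04² + 0.02² + 0.58² + 0.14² + 0.20² = 0.0004 + 0.0016 + 0.0004 + 0.3364 + 0.0196 + 0.0400 = 0.3984
B_P2 = 1 / 0.3984 = 2.5100
Σp_P3ᵢ² = 0.17² + 0.17² + 0.19² + 0.06² + 0.16² + 0.25² = 0.0289 + 0.0289 + 0.0361 + 0.0036 + 0.0256 + 0.0625 = 0.1856
B_P3 = 1 / 0.1856 = 5.3879
Σp_P4ᵢ² = 0.02² + 0.10² + 0.73² + 0.05² + 0.02² + 0.08² = 0.0004 + 0.0100 + 0.5329 + 0.0025 + 0.0004 + 0.0064 = 0.5526
B_P4 = 1 / 0.5526 = 1.8096
Highest B → broadest niche (most generalist): population P3 (B = 5.39).

population P3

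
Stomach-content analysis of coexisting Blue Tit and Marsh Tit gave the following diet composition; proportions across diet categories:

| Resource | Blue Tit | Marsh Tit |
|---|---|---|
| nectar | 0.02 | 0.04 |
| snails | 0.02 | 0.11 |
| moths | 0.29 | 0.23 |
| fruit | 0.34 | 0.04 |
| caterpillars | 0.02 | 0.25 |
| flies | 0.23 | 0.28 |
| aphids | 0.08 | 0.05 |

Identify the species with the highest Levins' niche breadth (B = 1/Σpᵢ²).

Marsh Tit

Σp_Blueᵢ² = 0.02² + 0.02² + 0.29² + 0.34² + 0.02² + 0.23² + 0.08² = 0.0004 + 0.0004 + 0.0841 + 0.1156 + 0.0004 + 0.0529 + 0.0064 = 0.2602
B_Blue = 1 / 0.2602 = 3.8432
Σp_Marsᵢ² = 0.04² + 0.11² + 0.23² + 0.04² + 0.25² + 0.28² + 0.05² = 0.0016 + 0.0121 + 0.0529 + 0.0016 + 0.0625 + 0.0784 + 0.0025 = 0.2116
B_Mars = 1 / 0.2116 = 4.7259
Highest B → broadest niche (most generalist): Marsh Tit (B = 4.73).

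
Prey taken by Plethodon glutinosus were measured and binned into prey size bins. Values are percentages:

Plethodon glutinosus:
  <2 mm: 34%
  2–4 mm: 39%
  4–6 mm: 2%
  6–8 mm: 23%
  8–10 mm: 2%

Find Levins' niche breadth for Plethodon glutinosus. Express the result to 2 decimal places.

Convert percentages to proportions (divide by 100).
Σpᵢ² = 0.34² + 0.39² + 0.02² + 0.23² + 0.02² = 0.1156 + 0.1521 + 0.0004 + 0.0529 + 0.0004 = 0.3214
B = 1 / 0.3214 = 3.1114

3.11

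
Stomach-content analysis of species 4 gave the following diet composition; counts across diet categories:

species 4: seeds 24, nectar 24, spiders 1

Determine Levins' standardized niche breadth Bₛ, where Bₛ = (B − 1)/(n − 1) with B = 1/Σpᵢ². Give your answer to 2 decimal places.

0.54

Proportions for species 4 (n=49): 24/49=0.4898, 24/49=0.4898, 1/49=0.0204
Σpᵢ² = 0.4898² + 0.4898² + 0.0204² = 0.239904 + 0.239904 + 0.000416 = 0.480224
B = 1 / 0.480224 = 2.0824
Bₛ = (B − 1)/(n − 1) = (2.0824 − 1)/(3 − 1) = 1.0824/2 = 0.5412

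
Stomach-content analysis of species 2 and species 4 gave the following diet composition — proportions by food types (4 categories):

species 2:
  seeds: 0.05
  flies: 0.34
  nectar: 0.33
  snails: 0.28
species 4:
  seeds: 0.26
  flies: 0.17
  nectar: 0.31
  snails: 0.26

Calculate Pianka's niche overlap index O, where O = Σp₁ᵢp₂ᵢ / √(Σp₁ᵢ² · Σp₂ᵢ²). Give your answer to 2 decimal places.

Σ p₁ᵢp₂ᵢ = 0.0130 + 0.0578 + 0.1023 + 0.0728 = 0.2459
Σp_1ᵢ² = 0.05² + 0.34² + 0.33² + 0.28² = 0.0025 + 0.1156 + 0.1089 + 0.0784 = 0.3054
Σp_2ᵢ² = 0.26² + 0.17² + 0.31² + 0.26² = 0.0676 + 0.0289 + 0.0961 + 0.0676 = 0.2602
O = 0.2459 / √(0.3054 × 0.2602) = 0.2459 / 0.28190 = 0.8723

0.87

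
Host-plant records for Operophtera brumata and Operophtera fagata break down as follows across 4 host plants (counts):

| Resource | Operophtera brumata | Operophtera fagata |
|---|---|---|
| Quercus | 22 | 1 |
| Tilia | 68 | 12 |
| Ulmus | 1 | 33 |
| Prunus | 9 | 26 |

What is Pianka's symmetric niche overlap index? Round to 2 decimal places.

0.35

Proportions for Operophtera brumata (n=100): 22/100=0.2200, 68/100=0.6800, 1/100=0.0100, 9/100=0.0900
Proportions for Operophtera fagata (n=72): 1/72=0.0139, 12/72=0.1667, 33/72=0.4583, 26/72=0.3611
Σ p₁ᵢp₂ᵢ = 0.003058 + 0.113356 + 0.004583 + 0.032499 = 0.153496
Σp_1ᵢ² = 0.2200² + 0.6800² + 0.0100² + 0.0900² = 0.048400 + 0.462400 + 0.000100 + 0.008100 = 0.519000
Σp_2ᵢ² = 0.0139² + 0.1667² + 0.4583² + 0.3611² = 0.000193 + 0.027789 + 0.210039 + 0.130393 = 0.368414
O = 0.153496 / √(0.519000 × 0.368414) = 0.153496 / 0.4372721 = 0.3510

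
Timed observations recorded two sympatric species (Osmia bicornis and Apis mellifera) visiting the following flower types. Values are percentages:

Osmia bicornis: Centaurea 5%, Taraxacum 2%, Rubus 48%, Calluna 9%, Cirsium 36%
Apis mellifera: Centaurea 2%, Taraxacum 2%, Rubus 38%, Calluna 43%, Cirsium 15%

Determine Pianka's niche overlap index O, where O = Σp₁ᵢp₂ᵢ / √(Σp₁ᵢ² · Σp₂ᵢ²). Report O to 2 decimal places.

Convert percentages to proportions (divide by 100).
Σ p₁ᵢp₂ᵢ = 0.0010 + 0.0004 + 0.1824 + 0.0387 + 0.0540 = 0.2765
Σp_1ᵢ² = 0.05² + 0.02² + 0.48² + 0.09² + 0.36² = 0.0025 + 0.0004 + 0.2304 + 0.0081 + 0.1296 = 0.3710
Σp_2ᵢ² = 0.02² + 0.02² + 0.38² + 0.43² + 0.15² = 0.0004 + 0.0004 + 0.1444 + 0.1849 + 0.0225 = 0.3526
O = 0.2765 / √(0.3710 × 0.3526) = 0.2765 / 0.36168 = 0.7645

0.76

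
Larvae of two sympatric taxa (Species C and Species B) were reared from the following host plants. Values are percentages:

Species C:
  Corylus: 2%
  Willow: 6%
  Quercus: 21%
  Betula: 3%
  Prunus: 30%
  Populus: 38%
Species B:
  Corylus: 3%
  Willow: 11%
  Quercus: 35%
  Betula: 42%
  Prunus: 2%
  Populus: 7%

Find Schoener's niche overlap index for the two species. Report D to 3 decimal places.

Convert percentages to proportions (divide by 100).
Σ|p₁ᵢ − p₂ᵢ| = 0.01 + 0.05 + 0.14 + 0.39 + 0.28 + 0.31 = 1.18
D = 1 − ½ × 1.18 = 1 − 0.590 = 0.41000

0.410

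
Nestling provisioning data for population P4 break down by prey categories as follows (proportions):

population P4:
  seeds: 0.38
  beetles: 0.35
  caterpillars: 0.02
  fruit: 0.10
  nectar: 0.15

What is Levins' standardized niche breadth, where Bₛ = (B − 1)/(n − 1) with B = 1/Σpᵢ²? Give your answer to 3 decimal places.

Σpᵢ² = 0.38² + 0.35² + 0.02² + 0.10² + 0.15² = 0.1444 + 0.1225 + 0.0004 + 0.0100 + 0.0225 = 0.2998
B = 1 / 0.2998 = 3.33556
Bₛ = (B − 1)/(n − 1) = (3.33556 − 1)/(5 − 1) = 2.33556/4 = 0.58389

0.584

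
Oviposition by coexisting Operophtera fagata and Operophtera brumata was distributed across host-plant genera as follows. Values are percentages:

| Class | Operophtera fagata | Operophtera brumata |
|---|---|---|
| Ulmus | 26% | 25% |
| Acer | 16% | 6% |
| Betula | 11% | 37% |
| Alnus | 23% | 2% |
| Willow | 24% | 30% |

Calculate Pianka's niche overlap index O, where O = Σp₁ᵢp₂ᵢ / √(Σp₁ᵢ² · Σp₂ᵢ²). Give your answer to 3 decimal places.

0.763

Convert percentages to proportions (divide by 100).
Σ p₁ᵢp₂ᵢ = 0.0650 + 0.0096 + 0.0407 + 0.0046 + 0.0720 = 0.1919
Σp_1ᵢ² = 0.26² + 0.16² + 0.11² + 0.23² + 0.24² = 0.0676 + 0.0256 + 0.0121 + 0.0529 + 0.0576 = 0.2158
Σp_2ᵢ² = 0.25² + 0.06² + 0.37² + 0.02² + 0.30² = 0.0625 + 0.0036 + 0.1369 + 0.0004 + 0.0900 = 0.2934
O = 0.1919 / √(0.2158 × 0.2934) = 0.1919 / 0.251626 = 0.76264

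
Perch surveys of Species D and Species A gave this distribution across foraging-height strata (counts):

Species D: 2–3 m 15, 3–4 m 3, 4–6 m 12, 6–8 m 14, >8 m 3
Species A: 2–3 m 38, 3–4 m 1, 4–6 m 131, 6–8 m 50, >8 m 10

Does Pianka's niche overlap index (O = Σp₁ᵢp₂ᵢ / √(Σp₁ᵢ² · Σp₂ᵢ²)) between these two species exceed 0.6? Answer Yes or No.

Proportions for Species D (n=47): 15/47=0.3191, 3/47=0.0638, 12/47=0.2553, 14/47=0.2979, 3/47=0.0638
Proportions for Species A (n=230): 38/230=0.1652, 1/230=0.0043, 131/230=0.5696, 50/230=0.2174, 10/230=0.0435
Σ p₁ᵢp₂ᵢ = 0.052715 + 0.000274 + 0.145419 + 0.064763 + 0.002775 = 0.265946
Σp_1ᵢ² = 0.3191² + 0.0638² + 0.2553² + 0.2979² + 0.0638² = 0.101825 + 0.004070 + 0.065178 + 0.088744 + 0.004070 = 0.263887
Σp_2ᵢ² = 0.1652² + 0.0043² + 0.5696² + 0.2174² + 0.0435² = 0.027291 + 0.000018 + 0.324444 + 0.047263 + 0.001892 = 0.400908
O = 0.265946 / √(0.263887 × 0.400908) = 0.265946 / 0.3252605 = 0.8176
O = 0.8176 > 0.6 → Yes.

Yes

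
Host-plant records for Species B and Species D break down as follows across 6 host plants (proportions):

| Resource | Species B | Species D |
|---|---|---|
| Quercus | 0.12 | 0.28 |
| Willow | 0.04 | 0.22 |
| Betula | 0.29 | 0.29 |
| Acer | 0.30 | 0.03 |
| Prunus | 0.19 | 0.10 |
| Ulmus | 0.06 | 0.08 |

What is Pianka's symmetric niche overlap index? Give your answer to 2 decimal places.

0.70

Σ p₁ᵢp₂ᵢ = 0.0336 + 0.0088 + 0.0841 + 0.0090 + 0.0190 + 0.0048 = 0.1593
Σp_1ᵢ² = 0.12² + 0.04² + 0.29² + 0.30² + 0.19² + 0.06² = 0.0144 + 0.0016 + 0.0841 + 0.0900 + 0.0361 + 0.0036 = 0.2298
Σp_2ᵢ² = 0.28² + 0.22² + 0.29² + 0.03² + 0.10² + 0.08² = 0.0784 + 0.0484 + 0.0841 + 0.0009 + 0.0100 + 0.0064 = 0.2282
O = 0.1593 / √(0.2298 × 0.2282) = 0.1593 / 0.22900 = 0.6956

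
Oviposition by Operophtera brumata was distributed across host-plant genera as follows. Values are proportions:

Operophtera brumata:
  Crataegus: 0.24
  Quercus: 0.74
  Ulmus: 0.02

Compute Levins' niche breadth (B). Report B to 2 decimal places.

1.65

Σpᵢ² = 0.24² + 0.74² + 0.02² = 0.0576 + 0.5476 + 0.0004 = 0.6056
B = 1 / 0.6056 = 1.6513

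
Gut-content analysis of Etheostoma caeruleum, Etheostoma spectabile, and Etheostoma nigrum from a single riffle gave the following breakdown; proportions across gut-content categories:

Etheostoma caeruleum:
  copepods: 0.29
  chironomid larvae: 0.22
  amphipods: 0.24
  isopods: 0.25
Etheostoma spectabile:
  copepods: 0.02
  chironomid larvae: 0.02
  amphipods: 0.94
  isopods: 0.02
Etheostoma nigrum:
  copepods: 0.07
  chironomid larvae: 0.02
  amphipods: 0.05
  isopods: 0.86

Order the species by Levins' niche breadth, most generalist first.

Etheostoma caeruleum > Etheostoma nigrum > Etheostoma spectabile

Σp_caerᵢ² = 0.29² + 0.22² + 0.24² + 0.25² = 0.0841 + 0.0484 + 0.0576 + 0.0625 = 0.2526
B_caer = 1 / 0.2526 = 3.9588
Σp_specᵢ² = 0.02² + 0.02² + 0.94² + 0.02² = 0.0004 + 0.0004 + 0.8836 + 0.0004 = 0.8848
B_spec = 1 / 0.8848 = 1.1302
Σp_nigrᵢ² = 0.07² + 0.02² + 0.05² + 0.86² = 0.0049 + 0.0004 + 0.0025 + 0.7396 = 0.7474
B_nigr = 1 / 0.7474 = 1.3380
Ranking by B (broadest → narrowest): Etheostoma caeruleum (3.96) > Etheostoma nigrum (1.34) > Etheostoma spectabile (1.13)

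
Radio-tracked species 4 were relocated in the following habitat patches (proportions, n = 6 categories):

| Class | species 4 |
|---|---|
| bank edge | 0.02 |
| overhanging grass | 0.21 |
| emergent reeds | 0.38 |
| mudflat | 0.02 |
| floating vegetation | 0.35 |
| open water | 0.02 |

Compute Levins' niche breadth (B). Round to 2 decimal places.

3.20

Σpᵢ² = 0.02² + 0.21² + 0.38² + 0.02² + 0.35² + 0.02² = 0.0004 + 0.0441 + 0.1444 + 0.0004 + 0.1225 + 0.0004 = 0.3122
B = 1 / 0.3122 = 3.2031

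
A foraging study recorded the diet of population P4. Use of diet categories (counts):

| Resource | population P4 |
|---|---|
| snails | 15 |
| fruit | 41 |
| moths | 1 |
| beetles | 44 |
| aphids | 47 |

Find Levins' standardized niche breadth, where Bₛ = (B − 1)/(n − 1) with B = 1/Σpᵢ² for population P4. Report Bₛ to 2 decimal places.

0.65

Proportions for population P4 (n=148): 15/148=0.1014, 41/148=0.2770, 1/148=0.0068, 44/148=0.2973, 47/148=0.3176
Σpᵢ² = 0.1014² + 0.2770² + 0.0068² + 0.2973² + 0.3176² = 0.010282 + 0.076729 + 0.000046 + 0.088387 + 0.100870 = 0.276314
B = 1 / 0.276314 = 3.6191
Bₛ = (B − 1)/(n − 1) = (3.6191 − 1)/(5 − 1) = 2.6191/4 = 0.6548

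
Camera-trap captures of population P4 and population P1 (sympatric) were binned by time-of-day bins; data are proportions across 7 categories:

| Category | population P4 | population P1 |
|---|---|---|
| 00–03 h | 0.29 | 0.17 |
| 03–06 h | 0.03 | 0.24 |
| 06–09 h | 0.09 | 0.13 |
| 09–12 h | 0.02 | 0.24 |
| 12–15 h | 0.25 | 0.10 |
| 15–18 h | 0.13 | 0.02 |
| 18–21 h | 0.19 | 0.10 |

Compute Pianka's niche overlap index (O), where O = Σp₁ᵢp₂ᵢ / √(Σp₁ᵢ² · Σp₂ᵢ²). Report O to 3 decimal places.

Σ p₁ᵢp₂ᵢ = 0.0493 + 0.0072 + 0.0117 + 0.0048 + 0.0250 + 0.0026 + 0.0190 = 0.1196
Σp_1ᵢ² = 0.29² + 0.03² + 0.09² + 0.02² + 0.25² + 0.13² + 0.19² = 0.0841 + 0.0009 + 0.0081 + 0.0004 + 0.0625 + 0.0169 + 0.0361 = 0.2090
Σp_2ᵢ² = 0.17² + 0.24² + 0.13² + 0.24² + 0.10² + 0.02² + 0.10² = 0.0289 + 0.0576 + 0.0169 + 0.0576 + 0.0100 + 0.0004 + 0.0100 = 0.1814
O = 0.1196 / √(0.2090 × 0.1814) = 0.1196 / 0.194712 = 0.61424

0.614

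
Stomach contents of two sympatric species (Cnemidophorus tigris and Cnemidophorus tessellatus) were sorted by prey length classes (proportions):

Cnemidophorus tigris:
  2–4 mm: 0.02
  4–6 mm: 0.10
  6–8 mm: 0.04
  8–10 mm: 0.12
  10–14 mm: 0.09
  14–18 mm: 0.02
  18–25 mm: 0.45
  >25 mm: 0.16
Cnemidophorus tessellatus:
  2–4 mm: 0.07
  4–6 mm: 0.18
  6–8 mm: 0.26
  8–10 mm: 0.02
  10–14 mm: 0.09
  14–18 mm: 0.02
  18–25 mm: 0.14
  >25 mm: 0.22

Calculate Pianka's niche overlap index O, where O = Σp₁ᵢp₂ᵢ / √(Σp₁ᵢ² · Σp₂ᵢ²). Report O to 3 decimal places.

0.635

Σ p₁ᵢp₂ᵢ = 0.0014 + 0.0180 + 0.0104 + 0.0024 + 0.0081 + 0.0004 + 0.0630 + 0.0352 = 0.1389
Σp_1ᵢ² = 0.02² + 0.10² + 0.04² + 0.12² + 0.09² + 0.02² + 0.45² + 0.16² = 0.0004 + 0.0100 + 0.0016 + 0.0144 + 0.0081 + 0.0004 + 0.2025 + 0.0256 = 0.2630
Σp_2ᵢ² = 0.07² + 0.18² + 0.26² + 0.02² + 0.09² + 0.02² + 0.14² + 0.22² = 0.0049 + 0.0324 + 0.0676 + 0.0004 + 0.0081 + 0.0004 + 0.0196 + 0.0484 = 0.1818
O = 0.1389 / √(0.2630 × 0.1818) = 0.1389 / 0.218663 = 0.63522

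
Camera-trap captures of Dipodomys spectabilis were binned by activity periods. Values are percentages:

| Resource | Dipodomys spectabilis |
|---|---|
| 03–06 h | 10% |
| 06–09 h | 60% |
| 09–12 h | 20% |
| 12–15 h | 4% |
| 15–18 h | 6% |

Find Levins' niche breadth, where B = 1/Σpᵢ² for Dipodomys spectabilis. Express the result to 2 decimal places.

2.41

Convert percentages to proportions (divide by 100).
Σpᵢ² = 0.10² + 0.60² + 0.20² + 0.04² + 0.06² = 0.0100 + 0.3600 + 0.0400 + 0.0016 + 0.0036 = 0.4152
B = 1 / 0.4152 = 2.4085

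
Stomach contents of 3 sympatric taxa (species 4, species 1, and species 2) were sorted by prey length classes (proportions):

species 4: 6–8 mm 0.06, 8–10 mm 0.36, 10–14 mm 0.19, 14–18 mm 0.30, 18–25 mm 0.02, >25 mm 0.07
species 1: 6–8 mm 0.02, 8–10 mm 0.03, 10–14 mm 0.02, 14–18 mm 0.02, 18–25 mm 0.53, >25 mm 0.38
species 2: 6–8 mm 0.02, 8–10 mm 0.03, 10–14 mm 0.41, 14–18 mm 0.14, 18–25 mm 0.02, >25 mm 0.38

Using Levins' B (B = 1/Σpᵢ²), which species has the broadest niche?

species 4

Σp_4ᵢ² = 0.06² + 0.36² + 0.19² + 0.30² + 0.02² + 0.07² = 0.0036 + 0.1296 + 0.0361 + 0.0900 + 0.0004 + 0.0049 = 0.2646
B_4 = 1 / 0.2646 = 3.7793
Σp_1ᵢ² = 0.02² + 0.03² + 0.02² + 0.02² + 0.53² + 0.38² = 0.0004 + 0.0009 + 0.0004 + 0.0004 + 0.2809 + 0.1444 = 0.4274
B_1 = 1 / 0.4274 = 2.3397
Σp_2ᵢ² = 0.02² + 0.03² + 0.41² + 0.14² + 0.02² + 0.38² = 0.0004 + 0.0009 + 0.1681 + 0.0196 + 0.0004 + 0.1444 = 0.3338
B_2 = 1 / 0.3338 = 2.9958
Highest B → broadest niche (most generalist): species 4 (B = 3.78).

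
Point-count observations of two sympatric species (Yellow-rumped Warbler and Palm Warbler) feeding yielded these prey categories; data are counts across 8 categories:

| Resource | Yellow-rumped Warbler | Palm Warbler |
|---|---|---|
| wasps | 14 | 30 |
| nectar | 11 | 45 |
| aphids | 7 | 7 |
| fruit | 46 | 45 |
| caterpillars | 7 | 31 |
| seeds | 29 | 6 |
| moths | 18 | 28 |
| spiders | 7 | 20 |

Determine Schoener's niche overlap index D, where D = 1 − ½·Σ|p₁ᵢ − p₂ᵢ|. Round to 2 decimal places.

0.68

Proportions for Yellow-rumped Warbler (n=139): 14/139=0.1007, 11/139=0.0791, 7/139=0.0504, 46/139=0.3309, 7/139=0.0504, 29/139=0.2086, 18/139=0.1295, 7/139=0.0504
Proportions for Palm Warbler (n=212): 30/212=0.1415, 45/212=0.2123, 7/212=0.0330, 45/212=0.2123, 31/212=0.1462, 6/212=0.0283, 28/212=0.1321, 20/212=0.0943
Σ|p₁ᵢ − p₂ᵢ| = 0.0408 + 0.1332 + 0.0174 + 0.1186 + 0.0958 + 0.1803 + 0.0026 + 0.0439 = 0.6326
D = 1 − ½ × 0.6326 = 1 − 0.31630 = 0.68370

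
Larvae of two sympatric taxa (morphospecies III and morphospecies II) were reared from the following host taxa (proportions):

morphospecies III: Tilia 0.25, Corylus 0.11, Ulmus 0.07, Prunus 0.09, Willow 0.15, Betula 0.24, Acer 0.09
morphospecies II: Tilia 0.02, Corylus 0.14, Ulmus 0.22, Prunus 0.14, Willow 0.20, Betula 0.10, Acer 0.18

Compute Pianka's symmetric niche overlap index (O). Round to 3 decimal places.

0.685

Σ p₁ᵢp₂ᵢ = 0.0050 + 0.0154 + 0.0154 + 0.0126 + 0.0300 + 0.0240 + 0.0162 = 0.1186
Σp_1ᵢ² = 0.25² + 0.11² + 0.07² + 0.09² + 0.15² + 0.24² + 0.09² = 0.0625 + 0.0121 + 0.0049 + 0.0081 + 0.0225 + 0.0576 + 0.0081 = 0.1758
Σp_2ᵢ² = 0.02² + 0.14² + 0.22² + 0.14² + 0.20² + 0.10² + 0.18² = 0.0004 + 0.0196 + 0.0484 + 0.0196 + 0.0400 + 0.0100 + 0.0324 = 0.1704
O = 0.1186 / √(0.1758 × 0.1704) = 0.1186 / 0.173079 = 0.68524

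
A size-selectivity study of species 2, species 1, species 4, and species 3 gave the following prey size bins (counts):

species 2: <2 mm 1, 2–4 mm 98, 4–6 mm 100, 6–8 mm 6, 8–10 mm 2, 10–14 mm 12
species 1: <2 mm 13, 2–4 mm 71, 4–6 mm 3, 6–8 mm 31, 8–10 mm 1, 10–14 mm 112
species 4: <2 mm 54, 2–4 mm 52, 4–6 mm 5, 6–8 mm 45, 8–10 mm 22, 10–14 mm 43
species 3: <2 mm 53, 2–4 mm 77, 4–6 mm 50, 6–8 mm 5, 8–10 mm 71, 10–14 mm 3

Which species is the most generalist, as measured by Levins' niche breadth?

species 4

Proportions for species 2 (n=219): 1/219=0.0046, 98/219=0.4475, 100/219=0.4566, 6/219=0.0274, 2/219=0.0091, 12/219=0.0548
Proportions for species 1 (n=231): 13/231=0.0563, 71/231=0.3074, 3/231=0.0130, 31/231=0.1342, 1/231=0.0043, 112/231=0.4848
Proportions for species 4 (n=221): 54/221=0.2443, 52/221=0.2353, 5/221=0.0226, 45/221=0.2036, 22/221=0.0995, 43/221=0.1946
Proportions for species 3 (n=259): 53/259=0.2046, 77/259=0.2973, 50/259=0.1931, 5/259=0.0193, 71/259=0.2741, 3/259=0.0116
Σp_2ᵢ² = 0.0046² + 0.4475² + 0.4566² + 0.0274² + 0.0091² + 0.0548² = 0.000021 + 0.200256 + 0.208484 + 0.000751 + 0.000083 + 0.003003 = 0.412598
B_2 = 1 / 0.412598 = 2.4237
Σp_1ᵢ² = 0.0563² + 0.3074² + 0.0130² + 0.1342² + 0.0043² + 0.4848² = 0.003170 + 0.094495 + 0.000169 + 0.018010 + 0.000018 + 0.235031 = 0.350893
B_1 = 1 / 0.350893 = 2.8499
Σp_4ᵢ² = 0.2443² + 0.2353² + 0.0226² + 0.2036² + 0.0995² + 0.1946² = 0.059682 + 0.055366 + 0.000511 + 0.041453 + 0.009900 + 0.037869 = 0.204781
B_4 = 1 / 0.204781 = 4.8833
Σp_3ᵢ² = 0.2046² + 0.2973² + 0.1931² + 0.0193² + 0.2741² + 0.0116² = 0.041861 + 0.088387 + 0.037288 + 0.000372 + 0.075131 + 0.000135 = 0.243174
B_3 = 1 / 0.243174 = 4.1123
Highest B → broadest niche (most generalist): species 4 (B = 4.88).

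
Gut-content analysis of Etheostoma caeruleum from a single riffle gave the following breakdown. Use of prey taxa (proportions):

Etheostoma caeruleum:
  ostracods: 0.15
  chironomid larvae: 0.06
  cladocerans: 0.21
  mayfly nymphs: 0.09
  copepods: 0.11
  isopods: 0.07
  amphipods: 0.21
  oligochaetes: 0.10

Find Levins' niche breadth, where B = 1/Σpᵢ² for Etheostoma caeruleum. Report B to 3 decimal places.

6.693

Σpᵢ² = 0.15² + 0.06² + 0.21² + 0.09² + 0.11² + 0.07² + 0.21² + 0.10² = 0.0225 + 0.0036 + 0.0441 + 0.0081 + 0.0121 + 0.0049 + 0.0441 + 0.0100 = 0.1494
B = 1 / 0.1494 = 6.69344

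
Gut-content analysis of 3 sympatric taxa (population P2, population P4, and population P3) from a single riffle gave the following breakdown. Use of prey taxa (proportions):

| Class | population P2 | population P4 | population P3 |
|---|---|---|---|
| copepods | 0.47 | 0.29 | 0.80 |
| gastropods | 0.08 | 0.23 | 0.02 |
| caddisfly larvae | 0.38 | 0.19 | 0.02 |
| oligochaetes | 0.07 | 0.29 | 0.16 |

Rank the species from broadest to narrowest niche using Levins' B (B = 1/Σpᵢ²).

population P4 > population P2 > population P3

Σp_P2ᵢ² = 0.47² + 0.08² + 0.38² + 0.07² = 0.2209 + 0.0064 + 0.1444 + 0.0049 = 0.3766
B_P2 = 1 / 0.3766 = 2.6553
Σp_P4ᵢ² = 0.29² + 0.23² + 0.19² + 0.29² = 0.0841 + 0.0529 + 0.0361 + 0.0841 = 0.2572
B_P4 = 1 / 0.2572 = 3.8880
Σp_P3ᵢ² = 0.80² + 0.02² + 0.02² + 0.16² = 0.6400 + 0.0004 + 0.0004 + 0.0256 = 0.6664
B_P3 = 1 / 0.6664 = 1.5006
Ranking by B (broadest → narrowest): population P4 (3.89) > population P2 (2.66) > population P3 (1.50)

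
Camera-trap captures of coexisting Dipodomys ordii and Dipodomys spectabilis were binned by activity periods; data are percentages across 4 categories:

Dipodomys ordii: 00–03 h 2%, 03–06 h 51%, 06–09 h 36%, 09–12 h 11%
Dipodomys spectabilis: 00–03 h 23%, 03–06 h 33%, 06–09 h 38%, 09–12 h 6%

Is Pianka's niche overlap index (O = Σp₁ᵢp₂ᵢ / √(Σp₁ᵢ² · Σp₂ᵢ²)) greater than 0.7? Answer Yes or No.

Yes

Convert percentages to proportions (divide by 100).
Σ p₁ᵢp₂ᵢ = 0.0046 + 0.1683 + 0.1368 + 0.0066 = 0.3163
Σp_1ᵢ² = 0.02² + 0.51² + 0.36² + 0.11² = 0.0004 + 0.2601 + 0.1296 + 0.0121 = 0.4022
Σp_2ᵢ² = 0.23² + 0.33² + 0.38² + 0.06² = 0.0529 + 0.1089 + 0.1444 + 0.0036 = 0.3098
O = 0.3163 / √(0.4022 × 0.3098) = 0.3163 / 0.35299 = 0.8961
O = 0.8961 > 0.7 → Yes.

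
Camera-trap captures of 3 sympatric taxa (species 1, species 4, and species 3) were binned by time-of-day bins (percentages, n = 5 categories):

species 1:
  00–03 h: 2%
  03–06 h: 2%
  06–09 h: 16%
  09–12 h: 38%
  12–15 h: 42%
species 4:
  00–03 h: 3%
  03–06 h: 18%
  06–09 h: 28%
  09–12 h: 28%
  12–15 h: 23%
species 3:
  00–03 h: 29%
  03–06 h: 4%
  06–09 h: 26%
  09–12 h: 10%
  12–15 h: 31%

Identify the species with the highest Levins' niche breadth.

species 4

Convert percentages to proportions (divide by 100).
Σp_1ᵢ² = 0.02² + 0.02² + 0.16² + 0.38² + 0.42² = 0.0004 + 0.0004 + 0.0256 + 0.1444 + 0.1764 = 0.3472
B_1 = 1 / 0.3472 = 2.8802
Σp_4ᵢ² = 0.03² + 0.18² + 0.28² + 0.28² + 0.23² = 0.0009 + 0.0324 + 0.0784 + 0.0784 + 0.0529 = 0.2430
B_4 = 1 / 0.2430 = 4.1152
Σp_3ᵢ² = 0.29² + 0.04² + 0.26² + 0.10² + 0.31² = 0.0841 + 0.0016 + 0.0676 + 0.0100 + 0.0961 = 0.2594
B_3 = 1 / 0.2594 = 3.8551
Highest B → broadest niche (most generalist): species 4 (B = 4.12).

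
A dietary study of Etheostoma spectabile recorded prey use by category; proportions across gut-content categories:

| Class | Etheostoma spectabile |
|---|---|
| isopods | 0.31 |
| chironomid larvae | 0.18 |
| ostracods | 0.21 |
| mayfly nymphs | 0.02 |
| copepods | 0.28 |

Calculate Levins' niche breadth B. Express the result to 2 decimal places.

Σpᵢ² = 0.31² + 0.18² + 0.21² + 0.02² + 0.28² = 0.0961 + 0.0324 + 0.0441 + 0.0004 + 0.0784 = 0.2514
B = 1 / 0.2514 = 3.9777

3.98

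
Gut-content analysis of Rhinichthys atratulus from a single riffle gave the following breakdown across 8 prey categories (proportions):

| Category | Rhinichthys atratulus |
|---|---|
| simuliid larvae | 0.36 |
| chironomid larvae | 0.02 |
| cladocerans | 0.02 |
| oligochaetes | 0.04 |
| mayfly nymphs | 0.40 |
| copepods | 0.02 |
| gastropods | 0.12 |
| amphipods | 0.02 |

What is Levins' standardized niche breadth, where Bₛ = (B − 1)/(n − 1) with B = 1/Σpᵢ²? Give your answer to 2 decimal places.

0.32

Σpᵢ² = 0.36² + 0.02² + 0.02² + 0.04² + 0.40² + 0.02² + 0.12² + 0.02² = 0.1296 + 0.0004 + 0.0004 + 0.0016 + 0.1600 + 0.0004 + 0.0144 + 0.0004 = 0.3072
B = 1 / 0.3072 = 3.2552
Bₛ = (B − 1)/(n − 1) = (3.2552 − 1)/(8 − 1) = 2.2552/7 = 0.3222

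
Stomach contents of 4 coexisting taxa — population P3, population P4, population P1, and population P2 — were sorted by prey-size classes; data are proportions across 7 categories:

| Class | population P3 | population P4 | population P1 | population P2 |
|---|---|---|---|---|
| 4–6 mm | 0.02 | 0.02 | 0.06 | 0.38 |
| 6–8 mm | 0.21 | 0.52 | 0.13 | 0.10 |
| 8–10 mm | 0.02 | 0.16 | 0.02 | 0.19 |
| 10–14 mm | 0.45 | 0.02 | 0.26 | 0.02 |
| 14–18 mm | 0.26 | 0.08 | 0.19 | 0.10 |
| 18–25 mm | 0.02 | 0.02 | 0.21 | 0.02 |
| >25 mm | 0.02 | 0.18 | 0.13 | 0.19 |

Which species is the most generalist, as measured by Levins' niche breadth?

population P1

Σp_P3ᵢ² = 0.02² + 0.21² + 0.02² + 0.45² + 0.26² + 0.02² + 0.02² = 0.0004 + 0.0441 + 0.0004 + 0.2025 + 0.0676 + 0.0004 + 0.0004 = 0.3158
B_P3 = 1 / 0.3158 = 3.1666
Σp_P4ᵢ² = 0.02² + 0.52² + 0.16² + 0.02² + 0.08² + 0.02² + 0.18² = 0.0004 + 0.2704 + 0.0256 + 0.0004 + 0.0064 + 0.0004 + 0.0324 = 0.3360
B_P4 = 1 / 0.3360 = 2.9762
Σp_P1ᵢ² = 0.06² + 0.13² + 0.02² + 0.26² + 0.19² + 0.21² + 0.13² = 0.0036 + 0.0169 + 0.0004 + 0.0676 + 0.0361 + 0.0441 + 0.0169 = 0.1856
B_P1 = 1 / 0.1856 = 5.3879
Σp_P2ᵢ² = 0.38² + 0.10² + 0.19² + 0.02² + 0.10² + 0.02² + 0.19² = 0.1444 + 0.0100 + 0.0361 + 0.0004 + 0.0100 + 0.0004 + 0.0361 = 0.2374
B_P2 = 1 / 0.2374 = 4.2123
Highest B → broadest niche (most generalist): population P1 (B = 5.39).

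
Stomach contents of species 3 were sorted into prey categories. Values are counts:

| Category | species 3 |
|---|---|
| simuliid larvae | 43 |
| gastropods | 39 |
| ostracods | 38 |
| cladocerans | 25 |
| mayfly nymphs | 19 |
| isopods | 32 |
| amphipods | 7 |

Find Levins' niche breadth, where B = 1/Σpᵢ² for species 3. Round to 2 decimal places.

Proportions for species 3 (n=203): 43/203=0.2118, 39/203=0.1921, 38/203=0.1872, 25/203=0.1232, 19/203=0.0936, 32/203=0.1576, 7/203=0.0345
Σpᵢ² = 0.2118² + 0.1921² + 0.1872² + 0.1232² + 0.0936² + 0.1576² + 0.0345² = 0.044859 + 0.036902 + 0.035044 + 0.015178 + 0.008761 + 0.024838 + 0.001190 = 0.166772
B = 1 / 0.166772 = 5.9962

6.00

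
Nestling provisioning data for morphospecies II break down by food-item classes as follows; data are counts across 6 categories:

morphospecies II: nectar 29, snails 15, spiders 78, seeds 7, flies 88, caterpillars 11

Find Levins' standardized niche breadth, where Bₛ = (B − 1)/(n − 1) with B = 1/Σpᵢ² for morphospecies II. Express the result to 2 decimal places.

0.49

Proportions for morphospecies II (n=228): 29/228=0.1272, 15/228=0.0658, 78/228=0.3421, 7/228=0.0307, 88/228=0.3860, 11/228=0.0482
Σpᵢ² = 0.1272² + 0.0658² + 0.3421² + 0.0307² + 0.3860² + 0.0482² = 0.016180 + 0.004330 + 0.117032 + 0.000942 + 0.148996 + 0.002323 = 0.289803
B = 1 / 0.289803 = 3.4506
Bₛ = (B − 1)/(n − 1) = (3.4506 − 1)/(6 − 1) = 2.4506/5 = 0.4901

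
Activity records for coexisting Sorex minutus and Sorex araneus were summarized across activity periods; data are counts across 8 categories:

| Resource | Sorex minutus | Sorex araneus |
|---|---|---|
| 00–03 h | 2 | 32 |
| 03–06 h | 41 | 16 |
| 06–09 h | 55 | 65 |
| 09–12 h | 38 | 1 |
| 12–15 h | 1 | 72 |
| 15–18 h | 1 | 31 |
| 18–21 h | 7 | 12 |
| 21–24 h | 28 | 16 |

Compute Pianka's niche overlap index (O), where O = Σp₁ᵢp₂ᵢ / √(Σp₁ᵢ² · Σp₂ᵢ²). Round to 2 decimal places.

Proportions for Sorex minutus (n=173): 2/173=0.0116, 41/173=0.2370, 55/173=0.3179, 38/173=0.2197, 1/173=0.0058, 1/173=0.0058, 7/173=0.0405, 28/173=0.1618
Proportions for Sorex araneus (n=245): 32/245=0.1306, 16/245=0.0653, 65/245=0.2653, 1/245=0.0041, 72/245=0.2939, 31/245=0.1265, 12/245=0.0490, 16/245=0.0653
Σ p₁ᵢp₂ᵢ = 0.001515 + 0.015476 + 0.084339 + 0.000901 + 0.001705 + 0.000734 + 0.001985 + 0.010566 = 0.117221
Σp_1ᵢ² = 0.0116² + 0.2370² + 0.3179² + 0.2197² + 0.0058² + 0.0058² + 0.0405² + 0.1618² = 0.000135 + 0.056169 + 0.101060 + 0.048268 + 0.000034 + 0.000034 + 0.001640 + 0.026179 = 0.233519
Σp_2ᵢ² = 0.1306² + 0.0653² + 0.2653² + 0.0041² + 0.2939² + 0.1265² + 0.0490² + 0.0653² = 0.017056 + 0.004264 + 0.070384 + 0.000017 + 0.086377 + 0.016002 + 0.002401 + 0.004264 = 0.200765
O = 0.117221 / √(0.233519 × 0.200765) = 0.117221 / 0.2165235 = 0.5414

0.54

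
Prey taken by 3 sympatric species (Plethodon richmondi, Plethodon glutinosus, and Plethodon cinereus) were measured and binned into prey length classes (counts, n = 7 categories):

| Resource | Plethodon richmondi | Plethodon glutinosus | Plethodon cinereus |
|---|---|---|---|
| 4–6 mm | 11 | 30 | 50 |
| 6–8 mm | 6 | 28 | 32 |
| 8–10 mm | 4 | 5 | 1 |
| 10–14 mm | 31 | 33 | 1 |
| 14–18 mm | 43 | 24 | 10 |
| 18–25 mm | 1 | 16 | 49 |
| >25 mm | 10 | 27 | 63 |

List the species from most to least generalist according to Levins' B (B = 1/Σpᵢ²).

Plethodon glutinosus > Plethodon cinereus > Plethodon richmondi

Proportions for Plethodon richmondi (n=106): 11/106=0.1038, 6/106=0.0566, 4/106=0.0377, 31/106=0.2925, 43/106=0.4057, 1/106=0.0094, 10/106=0.0943
Proportions for Plethodon glutinosus (n=163): 30/163=0.1840, 28/163=0.1718, 5/163=0.0307, 33/163=0.2025, 24/163=0.1472, 16/163=0.0982, 27/163=0.1656
Proportions for Plethodon cinereus (n=206): 50/206=0.2427, 32/206=0.1553, 1/206=0.0049, 1/206=0.0049, 10/206=0.0485, 49/206=0.2379, 63/206=0.3058
Σp_richᵢ² = 0.1038² + 0.0566² + 0.0377² + 0.2925² + 0.4057² + 0.0094² + 0.0943² = 0.010774 + 0.003204 + 0.001421 + 0.085556 + 0.164592 + 0.000088 + 0.008892 = 0.274527
B_rich = 1 / 0.274527 = 3.6426
Σp_glutᵢ² = 0.1840² + 0.1718² + 0.0307² + 0.2025² + 0.1472² + 0.0982² + 0.1656² = 0.033856 + 0.029515 + 0.000942 + 0.041006 + 0.021668 + 0.009643 + 0.027423 = 0.164053
B_glut = 1 / 0.164053 = 6.0956
Σp_cineᵢ² = 0.2427² + 0.1553² + 0.0049² + 0.0049² + 0.0485² + 0.2379² + 0.3058² = 0.058903 + 0.024118 + 0.000024 + 0.000024 + 0.002352 + 0.056596 + 0.093514 = 0.235531
B_cine = 1 / 0.235531 = 4.2457
Ranking by B (broadest → narrowest): Plethodon glutinosus (6.10) > Plethodon cinereus (4.25) > Plethodon richmondi (3.64)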